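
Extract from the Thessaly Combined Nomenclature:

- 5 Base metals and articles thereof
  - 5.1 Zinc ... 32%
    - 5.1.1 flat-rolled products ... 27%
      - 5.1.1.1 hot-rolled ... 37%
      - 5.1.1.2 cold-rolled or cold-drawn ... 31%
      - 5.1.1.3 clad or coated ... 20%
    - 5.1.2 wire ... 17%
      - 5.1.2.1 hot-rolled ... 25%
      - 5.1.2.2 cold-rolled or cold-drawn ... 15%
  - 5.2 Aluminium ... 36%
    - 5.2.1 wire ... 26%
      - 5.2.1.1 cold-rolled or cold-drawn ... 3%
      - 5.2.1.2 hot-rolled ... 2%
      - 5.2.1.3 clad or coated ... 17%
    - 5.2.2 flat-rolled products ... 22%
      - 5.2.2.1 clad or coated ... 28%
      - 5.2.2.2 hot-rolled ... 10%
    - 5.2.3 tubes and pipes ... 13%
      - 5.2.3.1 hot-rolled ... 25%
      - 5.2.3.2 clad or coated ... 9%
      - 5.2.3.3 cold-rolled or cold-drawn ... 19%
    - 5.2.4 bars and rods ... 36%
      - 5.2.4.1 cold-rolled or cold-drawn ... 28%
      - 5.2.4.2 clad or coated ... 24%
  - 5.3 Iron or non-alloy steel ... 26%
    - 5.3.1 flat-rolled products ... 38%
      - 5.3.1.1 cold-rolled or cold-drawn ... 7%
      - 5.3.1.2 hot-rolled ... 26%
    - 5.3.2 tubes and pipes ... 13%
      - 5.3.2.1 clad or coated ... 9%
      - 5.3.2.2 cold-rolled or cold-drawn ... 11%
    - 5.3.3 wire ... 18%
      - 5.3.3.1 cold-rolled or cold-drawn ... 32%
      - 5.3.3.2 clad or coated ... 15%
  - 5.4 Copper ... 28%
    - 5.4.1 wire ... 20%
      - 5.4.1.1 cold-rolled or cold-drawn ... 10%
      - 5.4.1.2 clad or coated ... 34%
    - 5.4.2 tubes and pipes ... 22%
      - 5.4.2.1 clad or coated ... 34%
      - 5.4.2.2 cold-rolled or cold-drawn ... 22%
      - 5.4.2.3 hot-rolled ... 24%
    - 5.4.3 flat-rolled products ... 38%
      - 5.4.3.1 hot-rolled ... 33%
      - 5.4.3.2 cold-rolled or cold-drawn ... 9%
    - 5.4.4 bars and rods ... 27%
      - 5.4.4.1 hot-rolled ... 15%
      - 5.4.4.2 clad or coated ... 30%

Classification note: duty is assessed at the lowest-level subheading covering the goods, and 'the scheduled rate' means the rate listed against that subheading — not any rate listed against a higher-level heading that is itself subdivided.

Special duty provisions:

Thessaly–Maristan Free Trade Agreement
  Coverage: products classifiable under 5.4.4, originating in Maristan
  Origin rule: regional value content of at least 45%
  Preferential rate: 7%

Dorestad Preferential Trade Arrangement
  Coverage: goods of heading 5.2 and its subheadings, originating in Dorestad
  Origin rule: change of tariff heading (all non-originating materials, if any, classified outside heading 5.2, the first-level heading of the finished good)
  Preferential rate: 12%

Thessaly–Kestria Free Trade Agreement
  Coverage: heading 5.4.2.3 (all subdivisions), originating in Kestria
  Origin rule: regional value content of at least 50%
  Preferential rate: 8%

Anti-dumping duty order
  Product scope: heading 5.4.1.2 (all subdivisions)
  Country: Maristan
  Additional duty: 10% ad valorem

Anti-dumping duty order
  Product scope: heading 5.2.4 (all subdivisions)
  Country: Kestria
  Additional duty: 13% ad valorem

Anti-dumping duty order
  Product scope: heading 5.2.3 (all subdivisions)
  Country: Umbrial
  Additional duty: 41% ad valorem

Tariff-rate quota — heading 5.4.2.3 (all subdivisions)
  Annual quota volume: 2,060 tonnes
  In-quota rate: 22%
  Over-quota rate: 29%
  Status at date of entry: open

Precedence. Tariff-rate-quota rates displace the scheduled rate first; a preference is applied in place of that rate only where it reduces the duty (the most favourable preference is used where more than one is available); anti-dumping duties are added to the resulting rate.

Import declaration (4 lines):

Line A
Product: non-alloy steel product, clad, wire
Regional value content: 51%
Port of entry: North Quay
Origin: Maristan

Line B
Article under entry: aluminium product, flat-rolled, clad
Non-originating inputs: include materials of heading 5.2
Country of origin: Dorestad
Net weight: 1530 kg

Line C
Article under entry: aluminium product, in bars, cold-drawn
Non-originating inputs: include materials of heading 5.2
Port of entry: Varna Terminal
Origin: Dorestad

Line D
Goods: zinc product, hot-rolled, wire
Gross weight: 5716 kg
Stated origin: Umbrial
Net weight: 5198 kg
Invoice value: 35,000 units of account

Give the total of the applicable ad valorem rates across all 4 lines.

Line A: non-alloy steel → 5.3; wire → 5.3.3; clad → 5.3.3.2. Scheduled 15%. Maristan agreement on 5.4.4: 5.3.3.2 not covered. → 15%.
Line B: aluminium → 5.2; flat-rolled → 5.2.2; clad → 5.2.2.1. Scheduled 28%. Dorestad agreement on 5.2: CTH not met. → 28%.
Line C: aluminium → 5.2; in bars → 5.2.4; cold-drawn → 5.2.4.1. Scheduled 28%. Dorestad agreement on 5.2: CTH not met. → 28%.
Line D: zinc → 5.1; wire → 5.1.2; hot-rolled → 5.1.2.1. Scheduled 25%. No special measure applies. → 25%.
Sum: 15% + 28% + 28% + 25% = 96%.

96%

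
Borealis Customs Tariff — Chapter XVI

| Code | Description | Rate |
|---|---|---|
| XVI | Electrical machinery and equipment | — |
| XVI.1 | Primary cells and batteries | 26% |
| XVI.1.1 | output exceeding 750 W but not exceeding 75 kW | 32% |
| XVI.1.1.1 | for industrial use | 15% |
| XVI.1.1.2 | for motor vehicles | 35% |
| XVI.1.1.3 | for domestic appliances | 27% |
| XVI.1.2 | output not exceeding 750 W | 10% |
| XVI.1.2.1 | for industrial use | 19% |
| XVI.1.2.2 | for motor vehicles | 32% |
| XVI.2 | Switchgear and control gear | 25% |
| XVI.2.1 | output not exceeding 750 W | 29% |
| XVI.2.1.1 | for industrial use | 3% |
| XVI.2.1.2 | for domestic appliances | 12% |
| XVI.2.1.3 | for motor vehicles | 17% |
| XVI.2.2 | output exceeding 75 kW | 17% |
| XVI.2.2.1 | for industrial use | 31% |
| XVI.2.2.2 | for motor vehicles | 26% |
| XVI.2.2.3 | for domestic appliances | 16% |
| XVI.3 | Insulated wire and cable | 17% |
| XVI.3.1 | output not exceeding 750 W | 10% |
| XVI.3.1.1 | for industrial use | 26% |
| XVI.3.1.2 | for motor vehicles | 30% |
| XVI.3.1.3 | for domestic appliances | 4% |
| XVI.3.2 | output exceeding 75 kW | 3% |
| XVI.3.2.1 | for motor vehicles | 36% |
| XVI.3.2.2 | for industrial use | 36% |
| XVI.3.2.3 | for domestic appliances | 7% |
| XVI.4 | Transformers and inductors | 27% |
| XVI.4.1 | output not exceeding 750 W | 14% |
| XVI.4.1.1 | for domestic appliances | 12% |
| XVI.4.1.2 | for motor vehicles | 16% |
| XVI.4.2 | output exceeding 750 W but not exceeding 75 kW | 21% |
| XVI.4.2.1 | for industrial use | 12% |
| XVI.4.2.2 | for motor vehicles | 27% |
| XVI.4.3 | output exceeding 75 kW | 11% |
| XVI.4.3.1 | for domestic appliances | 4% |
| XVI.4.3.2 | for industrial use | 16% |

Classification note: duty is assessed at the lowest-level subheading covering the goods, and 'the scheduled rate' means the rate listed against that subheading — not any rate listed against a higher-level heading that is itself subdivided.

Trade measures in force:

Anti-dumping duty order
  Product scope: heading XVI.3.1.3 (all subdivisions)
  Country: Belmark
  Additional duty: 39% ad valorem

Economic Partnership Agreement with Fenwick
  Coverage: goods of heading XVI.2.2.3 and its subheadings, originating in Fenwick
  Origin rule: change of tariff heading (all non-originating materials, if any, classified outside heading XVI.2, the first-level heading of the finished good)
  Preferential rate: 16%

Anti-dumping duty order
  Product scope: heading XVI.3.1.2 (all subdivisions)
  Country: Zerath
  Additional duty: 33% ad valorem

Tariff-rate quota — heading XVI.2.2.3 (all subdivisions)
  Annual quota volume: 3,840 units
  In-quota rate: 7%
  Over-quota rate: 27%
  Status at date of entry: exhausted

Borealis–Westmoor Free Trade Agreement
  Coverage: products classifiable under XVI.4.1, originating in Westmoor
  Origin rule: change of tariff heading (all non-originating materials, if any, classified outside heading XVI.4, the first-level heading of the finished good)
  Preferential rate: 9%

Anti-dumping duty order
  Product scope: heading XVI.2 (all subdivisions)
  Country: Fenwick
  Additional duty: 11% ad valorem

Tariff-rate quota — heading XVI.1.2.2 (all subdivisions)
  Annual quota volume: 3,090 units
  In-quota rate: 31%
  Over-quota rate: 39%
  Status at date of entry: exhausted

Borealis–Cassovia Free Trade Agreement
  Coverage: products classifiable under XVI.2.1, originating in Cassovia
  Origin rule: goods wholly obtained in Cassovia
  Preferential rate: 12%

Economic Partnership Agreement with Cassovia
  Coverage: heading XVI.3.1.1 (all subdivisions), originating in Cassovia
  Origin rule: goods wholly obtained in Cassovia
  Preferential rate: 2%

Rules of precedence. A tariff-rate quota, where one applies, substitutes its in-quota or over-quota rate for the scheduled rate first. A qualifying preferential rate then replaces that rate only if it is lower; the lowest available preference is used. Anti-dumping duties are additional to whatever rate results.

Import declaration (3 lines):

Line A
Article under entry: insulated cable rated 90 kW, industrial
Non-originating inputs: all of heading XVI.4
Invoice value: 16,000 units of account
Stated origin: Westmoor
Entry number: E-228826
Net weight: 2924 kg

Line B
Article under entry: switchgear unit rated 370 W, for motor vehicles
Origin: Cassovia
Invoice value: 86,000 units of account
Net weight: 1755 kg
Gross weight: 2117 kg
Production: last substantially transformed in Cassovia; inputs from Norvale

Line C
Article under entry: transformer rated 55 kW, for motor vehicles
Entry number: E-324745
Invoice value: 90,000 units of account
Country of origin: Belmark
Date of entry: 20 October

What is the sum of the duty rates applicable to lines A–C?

Line A: insulated cable → XVI.3; rated 90 kW → XVI.3.2; industrial → XVI.3.2.2. Scheduled 36%. Westmoor agreement on XVI.4.1: XVI.3.2.2 not covered. → 36%.
Line B: switchgear unit → XVI.2; rated 370 W → XVI.2.1; for motor vehicles → XVI.2.1.3. Scheduled 17%. Cassovia agreement on XVI.2.1: not wholly obtained; Cassovia agreement on XVI.3.1.1: XVI.2.1.3 not covered. → 17%.
Line C: transformer → XVI.4; rated 55 kW → XVI.4.2; for motor vehicles → XVI.4.2.2. Scheduled 27%. No special measure applies. → 27%.
Sum: 36% + 17% + 27% = 80%.

80%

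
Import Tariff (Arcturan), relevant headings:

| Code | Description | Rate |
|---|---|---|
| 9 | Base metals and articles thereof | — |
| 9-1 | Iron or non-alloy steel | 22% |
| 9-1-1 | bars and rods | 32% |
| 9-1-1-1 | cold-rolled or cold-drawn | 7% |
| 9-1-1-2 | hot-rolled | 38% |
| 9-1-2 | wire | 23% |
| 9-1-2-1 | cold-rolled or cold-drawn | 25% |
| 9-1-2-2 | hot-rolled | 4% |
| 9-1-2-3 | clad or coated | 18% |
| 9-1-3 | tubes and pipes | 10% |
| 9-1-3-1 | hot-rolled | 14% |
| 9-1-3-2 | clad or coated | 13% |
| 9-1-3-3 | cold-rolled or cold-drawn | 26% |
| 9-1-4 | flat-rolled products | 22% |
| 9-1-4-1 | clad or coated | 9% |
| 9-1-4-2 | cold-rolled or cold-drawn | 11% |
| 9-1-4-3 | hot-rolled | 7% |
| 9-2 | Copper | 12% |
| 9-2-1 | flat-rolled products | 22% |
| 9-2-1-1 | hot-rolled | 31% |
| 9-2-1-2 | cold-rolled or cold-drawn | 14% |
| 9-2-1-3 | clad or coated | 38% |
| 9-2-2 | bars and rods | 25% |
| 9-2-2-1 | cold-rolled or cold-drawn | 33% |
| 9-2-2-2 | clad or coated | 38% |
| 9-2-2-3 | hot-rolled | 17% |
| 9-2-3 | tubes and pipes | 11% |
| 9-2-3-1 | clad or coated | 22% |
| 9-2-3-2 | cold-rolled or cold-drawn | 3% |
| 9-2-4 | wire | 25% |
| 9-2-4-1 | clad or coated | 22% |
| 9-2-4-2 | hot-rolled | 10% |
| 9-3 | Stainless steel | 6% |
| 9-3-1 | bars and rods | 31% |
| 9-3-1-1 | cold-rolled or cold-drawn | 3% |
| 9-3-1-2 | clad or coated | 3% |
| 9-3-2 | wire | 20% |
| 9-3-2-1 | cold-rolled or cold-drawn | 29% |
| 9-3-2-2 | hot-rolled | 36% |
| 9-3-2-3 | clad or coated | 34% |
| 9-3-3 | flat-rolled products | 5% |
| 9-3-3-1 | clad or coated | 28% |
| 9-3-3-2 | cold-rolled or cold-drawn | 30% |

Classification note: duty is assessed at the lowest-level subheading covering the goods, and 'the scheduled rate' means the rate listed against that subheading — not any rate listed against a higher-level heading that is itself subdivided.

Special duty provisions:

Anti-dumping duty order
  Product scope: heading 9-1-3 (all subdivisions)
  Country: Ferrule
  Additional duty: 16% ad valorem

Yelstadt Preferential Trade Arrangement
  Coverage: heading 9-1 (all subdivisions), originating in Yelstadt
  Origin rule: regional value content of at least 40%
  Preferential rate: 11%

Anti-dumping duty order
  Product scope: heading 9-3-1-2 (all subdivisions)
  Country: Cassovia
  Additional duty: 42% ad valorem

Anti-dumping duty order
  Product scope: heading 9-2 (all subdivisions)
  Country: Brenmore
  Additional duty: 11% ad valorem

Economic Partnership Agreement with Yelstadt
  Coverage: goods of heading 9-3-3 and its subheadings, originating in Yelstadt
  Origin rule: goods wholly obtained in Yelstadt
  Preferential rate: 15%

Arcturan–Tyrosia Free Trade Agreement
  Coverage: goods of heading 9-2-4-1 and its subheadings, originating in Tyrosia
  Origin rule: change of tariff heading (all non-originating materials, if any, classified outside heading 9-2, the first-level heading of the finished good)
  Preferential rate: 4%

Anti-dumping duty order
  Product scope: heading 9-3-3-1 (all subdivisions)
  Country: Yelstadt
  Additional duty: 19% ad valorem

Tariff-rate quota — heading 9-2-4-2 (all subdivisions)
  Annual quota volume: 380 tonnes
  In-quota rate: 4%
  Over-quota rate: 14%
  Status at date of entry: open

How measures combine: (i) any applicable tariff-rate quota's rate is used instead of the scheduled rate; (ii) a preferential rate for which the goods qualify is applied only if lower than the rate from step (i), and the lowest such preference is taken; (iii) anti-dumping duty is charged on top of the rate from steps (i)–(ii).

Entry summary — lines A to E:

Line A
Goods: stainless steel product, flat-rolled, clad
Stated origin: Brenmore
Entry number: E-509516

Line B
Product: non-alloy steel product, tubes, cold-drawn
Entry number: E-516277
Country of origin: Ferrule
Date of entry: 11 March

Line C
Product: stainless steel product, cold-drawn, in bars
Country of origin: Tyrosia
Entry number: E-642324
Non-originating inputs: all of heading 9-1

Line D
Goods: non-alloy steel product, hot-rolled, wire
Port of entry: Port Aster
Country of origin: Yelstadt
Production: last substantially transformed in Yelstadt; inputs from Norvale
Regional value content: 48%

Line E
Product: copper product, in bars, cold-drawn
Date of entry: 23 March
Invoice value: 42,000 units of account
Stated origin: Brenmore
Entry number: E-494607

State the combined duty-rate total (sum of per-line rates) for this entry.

121%

Line A: stainless steel → 9-3; flat-rolled → 9-3-3; clad → 9-3-3-1. Scheduled 28%. No special measure applies. → 28%.
Line B: non-alloy steel → 9-1; tubes → 9-1-3; cold-drawn → 9-1-3-3. Scheduled 26%. anti-dumping (Ferrule, 9-1-3): +16%; total 26% + 16% = 42%. → 42%.
Line C: stainless steel → 9-3; in bars → 9-3-1; cold-drawn → 9-3-1-1. Scheduled 3%. Tyrosia agreement on 9-2-4-1: 9-3-1-1 not covered. → 3%.
Line D: non-alloy steel → 9-1; wire → 9-1-2; hot-rolled → 9-1-2-2. Scheduled 4%. Yelstadt agreement on 9-1: RVC ≥ 40% → 11% available; Yelstadt agreement on 9-3-3: 9-1-2-2 not covered; preference 11% not lower than 4% → no reduction. → 4%.
Line E: copper → 9-2; in bars → 9-2-2; cold-drawn → 9-2-2-1. Scheduled 33%. anti-dumping (Brenmore, 9-2): +11%; total 33% + 11% = 44%. → 44%.
Sum: 28% + 42% + 3% + 4% + 44% = 121%.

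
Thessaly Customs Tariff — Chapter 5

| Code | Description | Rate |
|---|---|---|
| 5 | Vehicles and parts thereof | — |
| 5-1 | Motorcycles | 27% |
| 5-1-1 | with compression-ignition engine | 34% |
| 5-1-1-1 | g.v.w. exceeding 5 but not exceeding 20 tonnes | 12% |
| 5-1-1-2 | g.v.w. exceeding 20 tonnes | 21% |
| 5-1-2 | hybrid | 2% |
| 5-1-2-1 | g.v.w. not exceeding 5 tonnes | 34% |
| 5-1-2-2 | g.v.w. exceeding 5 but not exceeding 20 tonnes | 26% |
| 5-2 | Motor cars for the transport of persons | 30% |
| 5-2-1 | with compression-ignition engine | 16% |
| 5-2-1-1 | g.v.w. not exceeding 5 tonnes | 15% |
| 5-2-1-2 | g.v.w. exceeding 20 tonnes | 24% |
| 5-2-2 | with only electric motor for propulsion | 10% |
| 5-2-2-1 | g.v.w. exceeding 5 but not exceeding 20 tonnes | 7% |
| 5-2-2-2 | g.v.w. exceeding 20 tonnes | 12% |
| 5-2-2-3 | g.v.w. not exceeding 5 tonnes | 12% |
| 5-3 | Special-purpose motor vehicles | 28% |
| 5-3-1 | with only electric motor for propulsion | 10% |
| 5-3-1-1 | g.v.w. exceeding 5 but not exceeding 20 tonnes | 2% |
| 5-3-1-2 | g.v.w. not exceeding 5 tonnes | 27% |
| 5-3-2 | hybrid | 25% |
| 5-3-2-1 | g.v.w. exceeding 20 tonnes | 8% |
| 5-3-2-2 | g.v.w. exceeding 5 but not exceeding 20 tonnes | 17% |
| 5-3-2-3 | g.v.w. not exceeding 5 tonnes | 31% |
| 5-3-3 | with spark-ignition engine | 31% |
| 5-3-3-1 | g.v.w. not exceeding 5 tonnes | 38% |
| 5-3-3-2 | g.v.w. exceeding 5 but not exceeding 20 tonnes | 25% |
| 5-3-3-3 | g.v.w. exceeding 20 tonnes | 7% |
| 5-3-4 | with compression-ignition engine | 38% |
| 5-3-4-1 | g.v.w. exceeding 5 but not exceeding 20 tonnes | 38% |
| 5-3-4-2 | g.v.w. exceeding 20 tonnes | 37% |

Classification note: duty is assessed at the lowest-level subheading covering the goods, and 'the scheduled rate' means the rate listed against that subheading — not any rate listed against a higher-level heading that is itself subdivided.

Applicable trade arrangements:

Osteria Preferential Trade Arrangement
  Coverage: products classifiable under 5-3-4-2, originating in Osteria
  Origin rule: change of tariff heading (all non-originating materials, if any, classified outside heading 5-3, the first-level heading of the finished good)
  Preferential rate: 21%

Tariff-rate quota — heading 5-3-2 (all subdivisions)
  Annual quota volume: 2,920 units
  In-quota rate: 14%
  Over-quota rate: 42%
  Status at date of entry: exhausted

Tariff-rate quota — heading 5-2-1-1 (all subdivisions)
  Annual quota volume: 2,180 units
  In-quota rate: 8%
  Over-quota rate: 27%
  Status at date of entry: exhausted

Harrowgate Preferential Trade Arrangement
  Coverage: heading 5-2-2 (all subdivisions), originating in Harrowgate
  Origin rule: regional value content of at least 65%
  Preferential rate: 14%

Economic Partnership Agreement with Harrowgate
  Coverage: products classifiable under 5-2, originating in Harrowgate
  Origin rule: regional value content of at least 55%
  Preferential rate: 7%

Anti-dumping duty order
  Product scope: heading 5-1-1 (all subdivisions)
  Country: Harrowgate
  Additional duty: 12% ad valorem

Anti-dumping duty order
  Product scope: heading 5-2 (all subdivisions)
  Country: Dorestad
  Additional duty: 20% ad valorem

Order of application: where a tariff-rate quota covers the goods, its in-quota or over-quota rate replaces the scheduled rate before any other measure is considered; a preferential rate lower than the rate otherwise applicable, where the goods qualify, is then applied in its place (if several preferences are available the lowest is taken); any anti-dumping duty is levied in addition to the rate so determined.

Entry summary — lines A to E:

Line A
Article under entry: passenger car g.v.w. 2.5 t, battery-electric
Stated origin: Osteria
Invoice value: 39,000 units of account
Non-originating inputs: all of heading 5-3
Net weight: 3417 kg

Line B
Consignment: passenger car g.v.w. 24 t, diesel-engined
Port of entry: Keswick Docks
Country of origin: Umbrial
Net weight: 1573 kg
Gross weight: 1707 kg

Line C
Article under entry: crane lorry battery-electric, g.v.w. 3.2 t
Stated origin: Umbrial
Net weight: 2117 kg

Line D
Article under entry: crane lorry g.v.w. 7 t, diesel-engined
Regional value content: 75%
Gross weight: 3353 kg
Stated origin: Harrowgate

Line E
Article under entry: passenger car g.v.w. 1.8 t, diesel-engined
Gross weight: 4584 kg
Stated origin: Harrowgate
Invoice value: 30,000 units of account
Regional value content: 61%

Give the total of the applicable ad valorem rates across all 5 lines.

108%

Line A: passenger car → 5-2; battery-electric → 5-2-2; g.v.w. 2.5 t → 5-2-2-3. Scheduled 12%. Osteria agreement on 5-3-4-2: 5-2-2-3 not covered. → 12%.
Line B: passenger car → 5-2; diesel-engined → 5-2-1; g.v.w. 24 t → 5-2-1-2. Scheduled 24%. No special measure applies. → 24%.
Line C: crane lorry → 5-3; battery-electric → 5-3-1; g.v.w. 3.2 t → 5-3-1-2. Scheduled 27%. No special measure applies. → 27%.
Line D: crane lorry → 5-3; diesel-engined → 5-3-4; g.v.w. 7 t → 5-3-4-1. Scheduled 38%. Harrowgate agreement on 5-2-2: 5-3-4-1 not covered; Harrowgate agreement on 5-2: 5-3-4-1 not covered. → 38%.
Line E: passenger car → 5-2; diesel-engined → 5-2-1; g.v.w. 1.8 t → 5-2-1-1. Scheduled 15%. quota on 5-2-1-1 exhausted → over-quota 27%; Harrowgate agreement on 5-2-2: 5-2-1-1 not covered; Harrowgate agreement on 5-2: RVC ≥ 55% → 7% available; preferential 7%. → 7%.
Sum: 12% + 24% + 27% + 38% + 7% = 108%.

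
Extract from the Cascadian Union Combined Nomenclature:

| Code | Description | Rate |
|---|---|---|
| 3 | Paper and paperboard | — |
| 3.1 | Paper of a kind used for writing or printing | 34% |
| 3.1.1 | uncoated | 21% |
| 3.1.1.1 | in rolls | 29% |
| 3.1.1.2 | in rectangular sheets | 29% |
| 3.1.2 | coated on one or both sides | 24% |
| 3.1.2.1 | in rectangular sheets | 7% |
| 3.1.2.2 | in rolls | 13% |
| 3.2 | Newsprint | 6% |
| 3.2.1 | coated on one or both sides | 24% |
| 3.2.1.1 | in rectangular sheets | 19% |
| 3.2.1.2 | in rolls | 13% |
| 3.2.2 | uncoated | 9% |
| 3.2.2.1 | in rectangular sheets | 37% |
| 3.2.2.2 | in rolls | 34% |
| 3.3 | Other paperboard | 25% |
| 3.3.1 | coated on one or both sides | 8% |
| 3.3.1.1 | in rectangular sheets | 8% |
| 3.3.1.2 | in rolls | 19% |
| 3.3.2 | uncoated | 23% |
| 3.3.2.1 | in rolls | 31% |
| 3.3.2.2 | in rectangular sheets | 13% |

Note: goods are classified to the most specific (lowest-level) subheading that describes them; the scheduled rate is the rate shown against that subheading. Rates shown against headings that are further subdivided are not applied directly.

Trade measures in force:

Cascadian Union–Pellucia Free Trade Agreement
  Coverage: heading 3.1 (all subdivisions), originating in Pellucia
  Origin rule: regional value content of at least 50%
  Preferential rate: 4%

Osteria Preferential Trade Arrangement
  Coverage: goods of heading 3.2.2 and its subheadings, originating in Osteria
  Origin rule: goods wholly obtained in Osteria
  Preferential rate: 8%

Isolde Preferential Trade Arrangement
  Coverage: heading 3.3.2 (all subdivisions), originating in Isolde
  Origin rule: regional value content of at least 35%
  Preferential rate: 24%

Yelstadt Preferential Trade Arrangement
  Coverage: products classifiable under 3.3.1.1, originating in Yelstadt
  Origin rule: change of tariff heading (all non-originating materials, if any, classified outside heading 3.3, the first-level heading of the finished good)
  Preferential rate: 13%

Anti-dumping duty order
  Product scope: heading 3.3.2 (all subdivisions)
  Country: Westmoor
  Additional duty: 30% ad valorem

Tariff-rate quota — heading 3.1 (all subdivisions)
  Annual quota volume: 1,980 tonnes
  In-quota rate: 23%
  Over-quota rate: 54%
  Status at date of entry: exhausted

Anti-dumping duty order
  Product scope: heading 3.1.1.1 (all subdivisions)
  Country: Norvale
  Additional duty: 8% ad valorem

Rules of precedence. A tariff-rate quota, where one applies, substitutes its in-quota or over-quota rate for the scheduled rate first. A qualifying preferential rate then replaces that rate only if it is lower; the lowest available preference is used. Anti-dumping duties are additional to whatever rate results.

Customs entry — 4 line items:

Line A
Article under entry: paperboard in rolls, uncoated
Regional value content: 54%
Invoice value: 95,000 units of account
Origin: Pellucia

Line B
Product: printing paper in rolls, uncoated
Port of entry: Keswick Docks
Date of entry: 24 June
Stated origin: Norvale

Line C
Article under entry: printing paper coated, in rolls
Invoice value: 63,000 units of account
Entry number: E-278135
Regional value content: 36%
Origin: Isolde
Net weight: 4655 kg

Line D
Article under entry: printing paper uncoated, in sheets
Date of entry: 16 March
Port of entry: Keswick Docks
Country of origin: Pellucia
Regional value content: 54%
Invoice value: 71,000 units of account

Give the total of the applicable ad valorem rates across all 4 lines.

Line A: paperboard → 3.3; uncoated → 3.3.2; in rolls → 3.3.2.1. Scheduled 31%. Pellucia agreement on 3.1: 3.3.2.1 not covered. → 31%.
Line B: printing paper → 3.1; uncoated → 3.1.1; in rolls → 3.1.1.1. Scheduled 29%. quota on 3.1 exhausted → over-quota 54%; anti-dumping (Norvale, 3.1.1.1): +8%; total 54% + 8% = 62%. → 62%.
Line C: printing paper → 3.1; coated → 3.1.2; in rolls → 3.1.2.2. Scheduled 13%. quota on 3.1 exhausted → over-quota 54%; Isolde agreement on 3.3.2: 3.1.2.2 not covered. → 54%.
Line D: printing paper → 3.1; uncoated → 3.1.1; in sheets → 3.1.1.2. Scheduled 29%. quota on 3.1 exhausted → over-quota 54%; Pellucia agreement on 3.1: RVC ≥ 50% → 4% available; preferential 4%. → 4%.
Sum: 31% + 62% + 54% + 4% = 151%.

151%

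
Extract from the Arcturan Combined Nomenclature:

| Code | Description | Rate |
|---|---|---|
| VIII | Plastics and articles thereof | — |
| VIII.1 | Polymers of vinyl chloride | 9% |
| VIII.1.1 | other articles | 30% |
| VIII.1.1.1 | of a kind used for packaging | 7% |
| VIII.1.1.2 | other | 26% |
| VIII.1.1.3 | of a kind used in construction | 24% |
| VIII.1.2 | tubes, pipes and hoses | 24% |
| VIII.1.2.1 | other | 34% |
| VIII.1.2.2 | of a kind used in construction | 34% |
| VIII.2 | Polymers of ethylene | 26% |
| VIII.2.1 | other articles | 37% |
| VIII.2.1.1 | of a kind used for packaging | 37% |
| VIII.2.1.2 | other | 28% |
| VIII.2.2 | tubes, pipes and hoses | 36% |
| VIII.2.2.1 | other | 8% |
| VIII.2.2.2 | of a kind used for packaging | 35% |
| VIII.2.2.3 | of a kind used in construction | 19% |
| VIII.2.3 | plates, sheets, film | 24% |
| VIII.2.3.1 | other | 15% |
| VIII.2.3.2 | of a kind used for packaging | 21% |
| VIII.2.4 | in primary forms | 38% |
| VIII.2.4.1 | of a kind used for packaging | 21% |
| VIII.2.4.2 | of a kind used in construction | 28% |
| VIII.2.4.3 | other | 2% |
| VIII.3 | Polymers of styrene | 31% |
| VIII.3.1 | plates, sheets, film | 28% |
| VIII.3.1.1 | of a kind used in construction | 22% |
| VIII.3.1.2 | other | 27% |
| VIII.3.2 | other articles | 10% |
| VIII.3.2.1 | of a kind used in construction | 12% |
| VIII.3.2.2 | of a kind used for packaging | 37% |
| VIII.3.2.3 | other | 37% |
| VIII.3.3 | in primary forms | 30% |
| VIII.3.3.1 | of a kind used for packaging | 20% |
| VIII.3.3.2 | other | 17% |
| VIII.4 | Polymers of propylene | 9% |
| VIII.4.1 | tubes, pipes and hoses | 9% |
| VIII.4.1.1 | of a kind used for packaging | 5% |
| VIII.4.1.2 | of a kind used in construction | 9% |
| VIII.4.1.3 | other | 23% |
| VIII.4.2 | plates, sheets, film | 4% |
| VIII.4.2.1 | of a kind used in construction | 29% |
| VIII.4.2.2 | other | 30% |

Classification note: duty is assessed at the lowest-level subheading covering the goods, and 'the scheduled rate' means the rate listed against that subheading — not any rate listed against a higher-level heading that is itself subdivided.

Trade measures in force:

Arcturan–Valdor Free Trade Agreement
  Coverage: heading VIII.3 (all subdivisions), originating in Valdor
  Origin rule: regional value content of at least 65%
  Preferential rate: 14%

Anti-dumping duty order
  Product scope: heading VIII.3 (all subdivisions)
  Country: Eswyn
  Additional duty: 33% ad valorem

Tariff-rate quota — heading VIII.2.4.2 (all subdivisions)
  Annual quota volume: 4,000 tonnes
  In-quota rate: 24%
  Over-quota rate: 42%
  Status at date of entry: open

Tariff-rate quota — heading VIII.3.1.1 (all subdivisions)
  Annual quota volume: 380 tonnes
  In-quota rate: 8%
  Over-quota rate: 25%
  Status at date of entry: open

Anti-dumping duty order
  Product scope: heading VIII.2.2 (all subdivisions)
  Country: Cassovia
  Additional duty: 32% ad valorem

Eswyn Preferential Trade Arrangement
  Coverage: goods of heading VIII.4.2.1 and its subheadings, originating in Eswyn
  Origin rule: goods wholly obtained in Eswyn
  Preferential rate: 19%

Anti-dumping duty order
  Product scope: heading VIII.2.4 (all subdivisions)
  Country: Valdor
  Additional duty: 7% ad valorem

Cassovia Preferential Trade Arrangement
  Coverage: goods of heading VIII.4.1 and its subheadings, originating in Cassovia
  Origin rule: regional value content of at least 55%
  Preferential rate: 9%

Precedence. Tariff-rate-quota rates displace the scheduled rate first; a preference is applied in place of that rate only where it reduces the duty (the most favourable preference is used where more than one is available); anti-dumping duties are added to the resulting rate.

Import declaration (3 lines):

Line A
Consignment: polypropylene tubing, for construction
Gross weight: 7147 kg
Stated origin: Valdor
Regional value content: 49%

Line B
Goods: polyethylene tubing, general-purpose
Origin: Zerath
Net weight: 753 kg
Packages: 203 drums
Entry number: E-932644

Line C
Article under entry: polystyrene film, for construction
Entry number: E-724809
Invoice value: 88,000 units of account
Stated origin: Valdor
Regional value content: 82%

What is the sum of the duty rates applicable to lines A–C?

25%

Line A: polypropylene → VIII.4; tubing → VIII.4.1; for construction → VIII.4.1.2. Scheduled 9%. Valdor agreement on VIII.3: VIII.4.1.2 not covered. → 9%.
Line B: polyethylene → VIII.2; tubing → VIII.2.2; general-purpose → VIII.2.2.1. Scheduled 8%. No special measure applies. → 8%.
Line C: polystyrene → VIII.3; film → VIII.3.1; for construction → VIII.3.1.1. Scheduled 22%. quota on VIII.3.1.1 open → in-quota 8%; Valdor agreement on VIII.3: RVC ≥ 65% → 14% available; preference 14% not lower than 8% → no reduction. → 8%.
Sum: 9% + 8% + 8% = 25%.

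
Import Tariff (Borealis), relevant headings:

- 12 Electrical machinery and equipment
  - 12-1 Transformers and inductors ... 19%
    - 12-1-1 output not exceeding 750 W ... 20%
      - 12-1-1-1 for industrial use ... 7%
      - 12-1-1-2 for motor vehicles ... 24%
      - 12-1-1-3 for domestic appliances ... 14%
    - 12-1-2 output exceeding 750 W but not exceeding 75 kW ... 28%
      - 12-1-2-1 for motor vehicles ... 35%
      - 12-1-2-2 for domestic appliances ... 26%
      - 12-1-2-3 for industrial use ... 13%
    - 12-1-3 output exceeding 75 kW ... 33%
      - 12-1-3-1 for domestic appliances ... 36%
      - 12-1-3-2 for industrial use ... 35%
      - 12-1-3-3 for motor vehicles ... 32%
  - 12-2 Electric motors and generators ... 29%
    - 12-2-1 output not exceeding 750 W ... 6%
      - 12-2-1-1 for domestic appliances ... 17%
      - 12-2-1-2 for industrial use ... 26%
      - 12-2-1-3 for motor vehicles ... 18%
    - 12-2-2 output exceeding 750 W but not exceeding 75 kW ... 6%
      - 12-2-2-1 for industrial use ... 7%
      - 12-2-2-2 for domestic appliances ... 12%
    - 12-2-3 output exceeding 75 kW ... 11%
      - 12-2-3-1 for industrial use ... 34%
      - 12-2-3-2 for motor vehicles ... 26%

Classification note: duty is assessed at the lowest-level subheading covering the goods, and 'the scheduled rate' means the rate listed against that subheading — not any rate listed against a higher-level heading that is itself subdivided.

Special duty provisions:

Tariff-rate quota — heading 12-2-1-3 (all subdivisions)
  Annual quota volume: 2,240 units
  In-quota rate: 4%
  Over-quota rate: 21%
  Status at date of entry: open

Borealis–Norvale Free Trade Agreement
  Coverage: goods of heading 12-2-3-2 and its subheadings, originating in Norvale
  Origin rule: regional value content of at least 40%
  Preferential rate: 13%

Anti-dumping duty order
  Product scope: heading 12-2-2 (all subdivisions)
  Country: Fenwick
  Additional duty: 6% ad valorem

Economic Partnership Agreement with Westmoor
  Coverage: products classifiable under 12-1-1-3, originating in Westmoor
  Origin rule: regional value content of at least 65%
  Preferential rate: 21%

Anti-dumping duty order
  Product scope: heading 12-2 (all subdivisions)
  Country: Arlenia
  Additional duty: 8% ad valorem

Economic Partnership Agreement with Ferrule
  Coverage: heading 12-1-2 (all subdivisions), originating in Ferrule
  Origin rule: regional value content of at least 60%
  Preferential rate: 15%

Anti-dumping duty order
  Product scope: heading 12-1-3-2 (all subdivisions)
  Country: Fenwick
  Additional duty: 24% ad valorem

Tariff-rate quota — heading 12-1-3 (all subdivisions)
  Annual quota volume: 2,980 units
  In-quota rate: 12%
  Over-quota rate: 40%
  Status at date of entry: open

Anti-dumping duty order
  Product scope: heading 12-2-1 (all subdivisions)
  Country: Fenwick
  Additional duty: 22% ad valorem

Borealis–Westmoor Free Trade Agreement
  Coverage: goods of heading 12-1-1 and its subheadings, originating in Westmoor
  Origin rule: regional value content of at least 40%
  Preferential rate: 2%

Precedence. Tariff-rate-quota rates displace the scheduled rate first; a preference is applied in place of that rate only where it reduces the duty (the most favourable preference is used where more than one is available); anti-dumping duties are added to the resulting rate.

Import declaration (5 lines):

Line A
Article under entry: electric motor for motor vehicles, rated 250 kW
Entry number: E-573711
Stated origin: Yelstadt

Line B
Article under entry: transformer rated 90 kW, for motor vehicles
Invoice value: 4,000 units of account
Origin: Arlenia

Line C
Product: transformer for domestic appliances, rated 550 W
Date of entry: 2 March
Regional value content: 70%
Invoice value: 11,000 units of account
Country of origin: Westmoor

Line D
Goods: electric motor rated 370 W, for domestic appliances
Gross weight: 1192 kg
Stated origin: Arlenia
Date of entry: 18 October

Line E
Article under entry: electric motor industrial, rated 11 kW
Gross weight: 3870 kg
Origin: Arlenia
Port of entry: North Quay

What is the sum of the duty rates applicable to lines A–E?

Line A: electric motor → 12-2; rated 250 kW → 12-2-3; for motor vehicles → 12-2-3-2. Scheduled 26%. No special measure applies. → 26%.
Line B: transformer → 12-1; rated 90 kW → 12-1-3; for motor vehicles → 12-1-3-3. Scheduled 32%. quota on 12-1-3 open → in-quota 12%. → 12%.
Line C: transformer → 12-1; rated 550 W → 12-1-1; for domestic appliances → 12-1-1-3. Scheduled 14%. Westmoor agreement on 12-1-1-3: RVC ≥ 65% → 21% available; Westmoor agreement on 12-1-1: RVC ≥ 40% → 2% available; preferential 2%. → 2%.
Line D: electric motor → 12-2; rated 370 W → 12-2-1; for domestic appliances → 12-2-1-1. Scheduled 17%. anti-dumping (Arlenia, 12-2): +8%; total 17% + 8% = 25%. → 25%.
Line E: electric motor → 12-2; rated 11 kW → 12-2-2; industrial → 12-2-2-1. Scheduled 7%. anti-dumping (Arlenia, 12-2): +8%; total 7% + 8% = 15%. → 15%.
Sum: 26% + 12% + 2% + 25% + 15% = 80%.

80%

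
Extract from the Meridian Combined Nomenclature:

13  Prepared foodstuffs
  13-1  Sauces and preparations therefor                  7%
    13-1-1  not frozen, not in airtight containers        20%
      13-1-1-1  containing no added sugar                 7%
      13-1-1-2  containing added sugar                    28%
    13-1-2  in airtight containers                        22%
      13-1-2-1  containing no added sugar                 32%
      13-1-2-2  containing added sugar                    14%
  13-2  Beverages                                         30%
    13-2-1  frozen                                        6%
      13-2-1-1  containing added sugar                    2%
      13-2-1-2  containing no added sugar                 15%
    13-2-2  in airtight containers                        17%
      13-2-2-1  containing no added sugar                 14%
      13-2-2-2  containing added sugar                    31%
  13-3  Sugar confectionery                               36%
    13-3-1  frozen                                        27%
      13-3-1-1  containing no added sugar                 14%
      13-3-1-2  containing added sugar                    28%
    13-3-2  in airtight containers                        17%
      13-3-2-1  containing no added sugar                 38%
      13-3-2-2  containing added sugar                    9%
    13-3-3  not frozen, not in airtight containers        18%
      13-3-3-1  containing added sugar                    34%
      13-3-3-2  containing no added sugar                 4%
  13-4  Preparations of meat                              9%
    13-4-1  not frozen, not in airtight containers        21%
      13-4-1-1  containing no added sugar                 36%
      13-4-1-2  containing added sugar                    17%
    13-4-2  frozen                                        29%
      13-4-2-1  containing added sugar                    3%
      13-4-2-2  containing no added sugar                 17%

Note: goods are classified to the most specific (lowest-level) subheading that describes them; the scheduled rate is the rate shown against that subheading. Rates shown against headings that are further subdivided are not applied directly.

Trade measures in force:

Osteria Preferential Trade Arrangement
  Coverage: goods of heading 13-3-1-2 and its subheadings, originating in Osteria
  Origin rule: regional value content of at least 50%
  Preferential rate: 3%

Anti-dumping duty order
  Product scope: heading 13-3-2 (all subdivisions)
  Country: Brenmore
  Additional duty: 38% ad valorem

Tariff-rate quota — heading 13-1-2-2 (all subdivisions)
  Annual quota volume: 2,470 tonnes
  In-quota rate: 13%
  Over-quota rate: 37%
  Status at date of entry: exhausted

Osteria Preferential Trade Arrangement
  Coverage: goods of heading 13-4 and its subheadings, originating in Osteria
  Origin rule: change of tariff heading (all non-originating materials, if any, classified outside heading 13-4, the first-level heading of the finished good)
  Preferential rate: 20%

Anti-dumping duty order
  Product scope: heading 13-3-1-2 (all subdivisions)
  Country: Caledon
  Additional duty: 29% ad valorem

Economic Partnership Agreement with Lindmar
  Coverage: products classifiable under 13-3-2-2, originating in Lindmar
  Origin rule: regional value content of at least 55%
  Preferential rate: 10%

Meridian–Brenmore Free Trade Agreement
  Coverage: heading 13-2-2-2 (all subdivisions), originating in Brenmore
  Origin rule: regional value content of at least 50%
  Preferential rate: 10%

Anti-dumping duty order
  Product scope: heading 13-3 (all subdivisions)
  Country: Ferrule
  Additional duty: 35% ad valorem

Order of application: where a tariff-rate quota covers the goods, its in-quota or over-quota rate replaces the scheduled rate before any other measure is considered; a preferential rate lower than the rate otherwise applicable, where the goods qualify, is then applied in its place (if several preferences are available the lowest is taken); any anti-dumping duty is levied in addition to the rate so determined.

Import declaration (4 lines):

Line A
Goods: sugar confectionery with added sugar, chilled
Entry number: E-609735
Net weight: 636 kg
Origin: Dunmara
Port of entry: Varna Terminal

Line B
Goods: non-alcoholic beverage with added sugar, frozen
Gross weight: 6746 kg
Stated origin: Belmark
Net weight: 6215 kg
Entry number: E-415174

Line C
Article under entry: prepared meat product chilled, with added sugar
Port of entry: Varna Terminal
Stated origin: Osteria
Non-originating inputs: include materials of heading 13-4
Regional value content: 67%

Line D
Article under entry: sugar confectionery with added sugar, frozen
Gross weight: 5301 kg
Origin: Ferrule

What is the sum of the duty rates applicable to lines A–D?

Line A: sugar confectionery → 13-3; chilled → 13-3-3; with added sugar → 13-3-3-1. Scheduled 34%. No special measure applies. → 34%.
Line B: non-alcoholic beverage → 13-2; frozen → 13-2-1; with added sugar → 13-2-1-1. Scheduled 2%. No special measure applies. → 2%.
Line C: prepared meat product → 13-4; chilled → 13-4-1; with added sugar → 13-4-1-2. Scheduled 17%. Osteria agreement on 13-3-1-2: 13-4-1-2 not covered; Osteria agreement on 13-4: CTH not met. → 17%.
Line D: sugar confectionery → 13-3; frozen → 13-3-1; with added sugar → 13-3-1-2. Scheduled 28%. anti-dumping (Ferrule, 13-3): +35%; total 28% + 35% = 63%. → 63%.
Sum: 34% + 2% + 17% + 63% = 116%.

116%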